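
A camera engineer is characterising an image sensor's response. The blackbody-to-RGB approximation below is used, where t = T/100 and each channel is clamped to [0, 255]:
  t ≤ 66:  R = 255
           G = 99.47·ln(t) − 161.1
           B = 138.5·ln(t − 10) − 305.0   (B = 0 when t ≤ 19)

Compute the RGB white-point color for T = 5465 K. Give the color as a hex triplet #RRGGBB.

#FFEDDD

t = 5465/100 = 54.65; the t ≤ 66 branch applies.
R = 255 by definition for t ≤ 66.
G = 99.47·ln 54.65 − 161.1 = 99.47·4.0009 − 161.1 = 236.874.
B = 138.5·ln(54.65 − 10) − 305.0 = 138.5·ln 44.65 − 305.0 = 138.5·3.7989 − 305.0 = 221.141.
Rounded: (255, 237, 221).
In hex: #FFEDDD.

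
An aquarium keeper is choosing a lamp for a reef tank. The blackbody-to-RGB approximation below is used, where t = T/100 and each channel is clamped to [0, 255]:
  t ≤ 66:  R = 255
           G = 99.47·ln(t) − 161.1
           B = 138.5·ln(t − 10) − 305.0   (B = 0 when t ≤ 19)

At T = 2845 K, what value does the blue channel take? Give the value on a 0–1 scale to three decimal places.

0.387

t = 2845/100 = 28.45; the t ≤ 66 branch applies.
B = 138.5·ln(28.45 − 10) − 305.0 = 138.5·ln 18.45 − 305.0 = 138.5·2.9151 − 305.0 = 98.736.
On a 0–1 scale: 98.736/255 = 0.3872 → 0.387.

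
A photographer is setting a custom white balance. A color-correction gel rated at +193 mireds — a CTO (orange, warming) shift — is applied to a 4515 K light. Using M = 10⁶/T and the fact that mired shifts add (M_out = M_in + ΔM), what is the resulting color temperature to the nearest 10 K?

2410 K

M_in = 10⁶/4515 = 221.48 mireds.
M_out = 221.48 + (+193) = 414.48 mireds.
T_out = 10⁶/414.48 = 2412.6 K → 2410 K.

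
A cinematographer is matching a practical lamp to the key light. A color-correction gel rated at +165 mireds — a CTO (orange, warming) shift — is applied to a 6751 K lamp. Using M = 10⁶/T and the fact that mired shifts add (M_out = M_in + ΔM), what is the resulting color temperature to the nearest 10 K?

3190 K

M_in = 10⁶/6751 = 148.13 mireds.
M_out = 148.13 + (+165) = 313.13 mireds.
T_out = 10⁶/313.13 = 3193.6 K → 3190 K.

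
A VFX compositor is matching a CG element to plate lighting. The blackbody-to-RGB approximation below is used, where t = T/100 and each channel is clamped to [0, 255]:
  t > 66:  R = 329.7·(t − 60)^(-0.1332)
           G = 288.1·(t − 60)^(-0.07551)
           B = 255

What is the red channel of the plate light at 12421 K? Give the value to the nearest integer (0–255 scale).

189

t = 12421/100 = 124.21; the t > 66 branch applies.
R = 329.7·(124.21 − 60)^(-0.1332) = 329.7·64.21^(-0.1332) = 329.7·0.57442 = 189.385.
Rounded: 189.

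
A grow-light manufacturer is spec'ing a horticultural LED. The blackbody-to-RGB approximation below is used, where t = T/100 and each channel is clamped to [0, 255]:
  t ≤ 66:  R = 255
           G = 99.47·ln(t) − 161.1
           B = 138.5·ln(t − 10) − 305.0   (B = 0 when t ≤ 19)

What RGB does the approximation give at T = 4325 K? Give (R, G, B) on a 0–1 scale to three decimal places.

t = 4325/100 = 43.25; the t ≤ 66 branch applies.
R = 255 by definition for t ≤ 66.
G = 99.47·ln 43.25 − 161.1 = 99.47·3.7670 − 161.1 = 213.603.
B = 138.5·ln(43.25 − 10) − 305.0 = 138.5·ln 33.25 − 305.0 = 138.5·3.5041 − 305.0 = 180.312.
Dividing each by 255: (1.0000, 0.8377, 0.7071) → (1.000, 0.838, 0.707).

(1.000, 0.838, 0.707)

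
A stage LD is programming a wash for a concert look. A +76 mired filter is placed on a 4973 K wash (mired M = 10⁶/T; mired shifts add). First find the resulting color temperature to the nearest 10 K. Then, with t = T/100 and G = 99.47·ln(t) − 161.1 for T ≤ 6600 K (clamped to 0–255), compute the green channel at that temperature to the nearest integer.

M_in = 10⁶/4973 = 201.09; M_out = 201.09 + (+76) = 277.09.
T_out = 10⁶/277.09 = 3609.0 K → 3610 K; t = 36.1.
G = 99.47·ln 36.1 − 161.1 = 99.47·3.5863 − 161.1 = 195.629.
Rounded: 196.

196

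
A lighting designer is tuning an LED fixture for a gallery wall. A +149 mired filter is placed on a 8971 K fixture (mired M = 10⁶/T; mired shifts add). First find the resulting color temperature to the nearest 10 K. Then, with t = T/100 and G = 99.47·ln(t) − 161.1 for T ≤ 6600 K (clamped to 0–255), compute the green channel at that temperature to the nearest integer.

M_in = 10⁶/8971 = 111.47; M_out = 111.47 + (+149) = 260.47.
T_out = 10⁶/260.47 = 3839.2 K → 3840 K; t = 38.4.
G = 99.47·ln 38.4 − 161.1 = 99.47·3.6481 − 161.1 = 201.772.
Rounded: 202.

202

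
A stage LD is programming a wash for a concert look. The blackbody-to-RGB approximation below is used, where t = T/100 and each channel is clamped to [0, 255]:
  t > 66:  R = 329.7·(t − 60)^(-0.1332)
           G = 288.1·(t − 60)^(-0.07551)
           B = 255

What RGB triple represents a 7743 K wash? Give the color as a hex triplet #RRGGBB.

#E1E8FF

t = 7743/100 = 77.43; the t > 66 branch applies.
R = 329.7·(77.43 − 60)^(-0.1332) = 329.7·17.43^(-0.1332) = 329.7·0.68338 = 225.309.
G = 288.1·(77.43 − 60)^(-0.07551) = 288.1·17.43^(-0.07551) = 288.1·0.80588 = 232.174.
B = 255 by definition for t > 66.
Rounded: (225, 232, 255).
In hex: #E1E8FF.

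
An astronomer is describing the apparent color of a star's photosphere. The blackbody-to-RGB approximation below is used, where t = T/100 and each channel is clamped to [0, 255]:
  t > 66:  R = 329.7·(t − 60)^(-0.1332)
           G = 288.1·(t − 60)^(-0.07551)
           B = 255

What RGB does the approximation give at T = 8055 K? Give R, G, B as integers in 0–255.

R=220, G=229, B=255

t = 8055/100 = 80.55; the t > 66 branch applies.
R = 329.7·(80.55 − 60)^(-0.1332) = 329.7·20.55^(-0.1332) = 329.7·0.66855 = 220.421.
G = 288.1·(80.55 − 60)^(-0.07551) = 288.1·20.55^(-0.07551) = 288.1·0.79592 = 229.305.
B = 255 by definition for t > 66.
Rounded: (220, 229, 255).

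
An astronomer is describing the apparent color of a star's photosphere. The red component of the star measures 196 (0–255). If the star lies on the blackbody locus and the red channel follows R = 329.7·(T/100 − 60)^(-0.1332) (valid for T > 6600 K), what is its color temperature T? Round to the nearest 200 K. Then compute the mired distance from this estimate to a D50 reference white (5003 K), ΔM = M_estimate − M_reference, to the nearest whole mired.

(t − 60)^(-0.1332) = 196/329.7 = 0.59448.
t − 60 = 0.59448^(1/-0.1332) = 0.59448^(-7.508) = 49.621, so t = 109.621.
T = 100·t = 10962 K → 11000 K to the nearest 200 K.
M_estimate = 10⁶/11000 = 90.91; M_reference = 10⁶/5003 = 199.88.
ΔM = 90.91 − 199.88 = -108.97 → -109 mireds.

-109 mireds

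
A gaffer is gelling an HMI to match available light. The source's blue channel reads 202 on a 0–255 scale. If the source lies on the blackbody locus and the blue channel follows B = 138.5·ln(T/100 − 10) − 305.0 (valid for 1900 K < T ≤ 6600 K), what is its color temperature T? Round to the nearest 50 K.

ln(t − 10) = (202 + 305.0) / 138.5 = 3.6606.
t − 10 = e^3.6606 = 38.887, so t = 48.887.
T = 100·t = 4889 K → 4900 K to the nearest 50 K.

4900 K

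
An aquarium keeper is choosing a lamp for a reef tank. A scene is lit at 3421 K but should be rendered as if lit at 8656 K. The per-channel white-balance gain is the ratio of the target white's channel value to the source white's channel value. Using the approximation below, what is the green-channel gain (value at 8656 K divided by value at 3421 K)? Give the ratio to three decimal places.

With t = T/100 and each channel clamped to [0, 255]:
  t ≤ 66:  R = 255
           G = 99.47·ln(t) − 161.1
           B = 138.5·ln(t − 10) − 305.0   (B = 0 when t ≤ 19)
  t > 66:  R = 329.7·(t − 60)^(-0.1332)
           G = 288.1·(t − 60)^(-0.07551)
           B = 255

At 3421 K (t = 34.21):
  G = 99.47·ln 34.21 − 161.1 = 99.47·3.5325 − 161.1 = 190.280.
At 8656 K (t = 86.56):
  G = 288.1·(86.56 − 60)^(-0.07551) = 288.1·26.56^(-0.07551) = 288.1·0.78065 = 224.905.
Gain = 224.905 / 190.280 = 1.1820 → 1.182.

1.182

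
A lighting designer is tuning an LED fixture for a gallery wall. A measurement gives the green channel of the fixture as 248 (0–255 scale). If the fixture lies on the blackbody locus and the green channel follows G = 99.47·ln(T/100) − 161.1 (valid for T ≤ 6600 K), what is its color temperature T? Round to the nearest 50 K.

ln t = (248 + 161.1) / 99.47 = 4.1128.
t = e^4.1128 = 61.117.
T = 100·t = 6112 K → 6100 K to the nearest 50 K.

6100 K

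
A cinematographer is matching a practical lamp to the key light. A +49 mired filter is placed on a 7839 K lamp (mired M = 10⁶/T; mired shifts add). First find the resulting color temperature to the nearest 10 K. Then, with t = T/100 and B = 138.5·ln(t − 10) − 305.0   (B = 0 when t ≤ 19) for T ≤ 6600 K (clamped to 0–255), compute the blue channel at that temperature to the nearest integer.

M_in = 10⁶/7839 = 127.57; M_out = 127.57 + (+49) = 176.57.
T_out = 10⁶/176.57 = 5663.6 K → 5660 K; t = 56.6.
B = 138.5·ln(56.6 − 10) − 305.0 = 138.5·ln 46.6 − 305.0 = 138.5·3.8416 − 305.0 = 227.062.
Rounded: 227.

227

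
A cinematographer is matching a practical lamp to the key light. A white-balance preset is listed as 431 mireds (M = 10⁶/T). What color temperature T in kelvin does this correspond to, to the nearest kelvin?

T = 10⁶ / 431 = 2320.19 K → 2320 K.

2320 K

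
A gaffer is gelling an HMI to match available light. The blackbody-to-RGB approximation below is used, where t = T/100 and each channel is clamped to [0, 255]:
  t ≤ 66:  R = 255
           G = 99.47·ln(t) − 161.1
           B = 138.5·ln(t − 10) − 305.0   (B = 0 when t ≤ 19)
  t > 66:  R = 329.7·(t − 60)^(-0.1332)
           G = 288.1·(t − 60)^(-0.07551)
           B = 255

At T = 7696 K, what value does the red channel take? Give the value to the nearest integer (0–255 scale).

t = 7696/100 = 76.96; the t > 66 branch applies.
R = 329.7·(76.96 − 60)^(-0.1332) = 329.7·16.96^(-0.1332) = 329.7·0.68587 = 226.131.
Rounded: 226.

226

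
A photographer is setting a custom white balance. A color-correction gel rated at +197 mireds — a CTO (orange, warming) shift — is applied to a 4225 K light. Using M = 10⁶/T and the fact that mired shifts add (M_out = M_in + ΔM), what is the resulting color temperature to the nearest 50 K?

M_in = 10⁶/4225 = 236.69 mireds.
M_out = 236.69 + (+197) = 433.69 mireds.
T_out = 10⁶/433.69 = 2305.8 K → 2300 K.

2300 K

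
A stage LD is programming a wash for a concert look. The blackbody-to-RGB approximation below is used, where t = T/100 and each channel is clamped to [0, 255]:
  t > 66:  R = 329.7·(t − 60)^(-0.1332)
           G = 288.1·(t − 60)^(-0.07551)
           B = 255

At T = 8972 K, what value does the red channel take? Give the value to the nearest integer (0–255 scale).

210

t = 8972/100 = 89.72; the t > 66 branch applies.
R = 329.7·(89.72 − 60)^(-0.1332) = 329.7·29.72^(-0.1332) = 329.7·0.63649 = 209.850.
Rounded: 210.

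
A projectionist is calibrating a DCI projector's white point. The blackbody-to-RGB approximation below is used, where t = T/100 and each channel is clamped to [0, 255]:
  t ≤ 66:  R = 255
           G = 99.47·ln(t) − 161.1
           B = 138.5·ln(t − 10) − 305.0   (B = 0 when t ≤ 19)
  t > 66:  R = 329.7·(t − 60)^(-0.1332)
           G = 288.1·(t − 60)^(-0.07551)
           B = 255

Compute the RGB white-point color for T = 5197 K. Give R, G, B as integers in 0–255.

R=255, G=232, B=213

t = 5197/100 = 51.97; the t ≤ 66 branch applies.
R = 255 by definition for t ≤ 66.
G = 99.47·ln 51.97 − 161.1 = 99.47·3.9507 − 161.1 = 231.873.
B = 138.5·ln(51.97 − 10) − 305.0 = 138.5·ln 41.97 − 305.0 = 138.5·3.7370 − 305.0 = 212.568.
Rounded: (255, 232, 213).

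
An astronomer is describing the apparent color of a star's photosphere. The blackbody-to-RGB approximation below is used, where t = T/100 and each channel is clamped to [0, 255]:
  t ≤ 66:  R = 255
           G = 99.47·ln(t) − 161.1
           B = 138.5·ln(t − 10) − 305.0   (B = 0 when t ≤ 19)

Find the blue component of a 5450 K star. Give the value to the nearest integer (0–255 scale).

221

t = 5450/100 = 54.5; the t ≤ 66 branch applies.
B = 138.5·ln(54.5 − 10) − 305.0 = 138.5·ln 44.5 − 305.0 = 138.5·3.7955 − 305.0 = 220.675.
Rounded: 221.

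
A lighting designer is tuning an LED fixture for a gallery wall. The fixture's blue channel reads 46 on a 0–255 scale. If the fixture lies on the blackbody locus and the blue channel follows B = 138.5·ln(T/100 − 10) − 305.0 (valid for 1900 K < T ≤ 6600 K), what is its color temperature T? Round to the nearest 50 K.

2250 K

ln(t − 10) = (46 + 305.0) / 138.5 = 2.5343.
t − 10 = e^2.5343 = 12.608, so t = 22.608.
T = 100·t = 2261 K → 2250 K to the nearest 50 K.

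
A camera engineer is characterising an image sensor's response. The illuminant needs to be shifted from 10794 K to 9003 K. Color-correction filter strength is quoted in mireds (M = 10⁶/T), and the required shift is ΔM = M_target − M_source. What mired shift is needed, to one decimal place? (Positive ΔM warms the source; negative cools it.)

M_source = 10⁶/10794 = 92.644; M_target = 10⁶/9003 = 111.074.
ΔM = 111.074 − 92.644 = 18.430 → +18.4 mireds, a warming shift.

+18.4 mireds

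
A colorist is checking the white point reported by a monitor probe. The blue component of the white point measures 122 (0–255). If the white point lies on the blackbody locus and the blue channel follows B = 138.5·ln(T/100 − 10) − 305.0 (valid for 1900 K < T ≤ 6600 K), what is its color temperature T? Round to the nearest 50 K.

3200 K

ln(t − 10) = (122 + 305.0) / 138.5 = 3.0830.
t − 10 = e^3.0830 = 21.824, so t = 31.824.
T = 100·t = 3182 K → 3200 K to the nearest 50 K.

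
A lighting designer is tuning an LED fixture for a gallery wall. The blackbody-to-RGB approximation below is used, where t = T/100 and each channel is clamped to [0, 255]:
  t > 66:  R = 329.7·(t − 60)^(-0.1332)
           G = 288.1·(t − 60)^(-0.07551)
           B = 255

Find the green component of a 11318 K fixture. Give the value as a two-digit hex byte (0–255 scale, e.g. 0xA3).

0xD5

t = 11318/100 = 113.18; the t > 66 branch applies.
G = 288.1·(113.18 − 60)^(-0.07551) = 288.1·53.18^(-0.07551) = 288.1·0.74078 = 213.418.
Rounded: 213; in hex, 0xD5.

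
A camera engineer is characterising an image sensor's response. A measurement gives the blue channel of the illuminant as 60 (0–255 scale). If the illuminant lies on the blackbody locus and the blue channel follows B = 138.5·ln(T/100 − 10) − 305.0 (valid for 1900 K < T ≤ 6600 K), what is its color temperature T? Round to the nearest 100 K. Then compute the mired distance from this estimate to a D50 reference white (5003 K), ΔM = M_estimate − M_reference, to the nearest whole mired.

ln(t − 10) = (60 + 305.0) / 138.5 = 2.6354.
t − 10 = e^2.6354 = 13.949, so t = 23.949.
T = 100·t = 2395 K → 2400 K to the nearest 100 K.
M_estimate = 10⁶/2400 = 416.67; M_reference = 10⁶/5003 = 199.88.
ΔM = 416.67 − 199.88 = 216.79 → +217 mireds.

+217 mireds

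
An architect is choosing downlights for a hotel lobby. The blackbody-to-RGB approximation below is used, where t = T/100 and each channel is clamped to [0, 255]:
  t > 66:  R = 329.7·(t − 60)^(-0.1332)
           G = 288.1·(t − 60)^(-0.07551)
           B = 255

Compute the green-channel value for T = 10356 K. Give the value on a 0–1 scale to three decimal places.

0.850

t = 10356/100 = 103.56; the t > 66 branch applies.
G = 288.1·(103.56 − 60)^(-0.07551) = 288.1·43.56^(-0.07551) = 288.1·0.75203 = 216.659.
On a 0–1 scale: 216.659/255 = 0.8496 → 0.850.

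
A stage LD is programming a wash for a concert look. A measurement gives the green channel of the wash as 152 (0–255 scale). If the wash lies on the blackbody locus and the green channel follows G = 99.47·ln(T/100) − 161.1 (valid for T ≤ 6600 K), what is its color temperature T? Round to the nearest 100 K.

2300 K

ln t = (152 + 161.1) / 99.47 = 3.1477.
t = e^3.1477 = 23.282.
T = 100·t = 2328 K → 2300 K to the nearest 100 K.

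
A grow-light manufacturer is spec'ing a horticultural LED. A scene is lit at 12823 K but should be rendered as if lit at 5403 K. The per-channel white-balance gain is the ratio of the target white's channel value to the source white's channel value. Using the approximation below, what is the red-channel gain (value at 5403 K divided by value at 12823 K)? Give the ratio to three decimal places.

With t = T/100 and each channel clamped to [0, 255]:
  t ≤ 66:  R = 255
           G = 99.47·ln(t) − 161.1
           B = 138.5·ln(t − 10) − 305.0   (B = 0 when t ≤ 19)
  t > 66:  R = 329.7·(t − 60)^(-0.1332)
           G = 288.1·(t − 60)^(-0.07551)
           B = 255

At 12823 K (t = 128.23):
  R = 329.7·(128.23 − 60)^(-0.1332) = 329.7·68.23^(-0.1332) = 329.7·0.56979 = 187.860.
At 5403 K (t = 54.03):
  R = 255 by definition for t ≤ 66.
Gain = 255.000 / 187.860 = 1.3574 → 1.357.

1.357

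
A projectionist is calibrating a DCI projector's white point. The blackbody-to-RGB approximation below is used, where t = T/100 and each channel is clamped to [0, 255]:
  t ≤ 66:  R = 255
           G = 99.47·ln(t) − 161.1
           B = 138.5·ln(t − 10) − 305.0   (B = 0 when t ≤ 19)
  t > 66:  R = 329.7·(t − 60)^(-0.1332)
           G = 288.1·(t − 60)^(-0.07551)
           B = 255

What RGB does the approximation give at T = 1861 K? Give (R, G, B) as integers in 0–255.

(255, 130, 0)

t = 1861/100 = 18.61; the t ≤ 66 branch applies.
R = 255 by definition for t ≤ 66.
G = 99.47·ln 18.61 − 161.1 = 99.47·2.9237 − 161.1 = 129.720.
t = 18.61 ≤ 19, so B = 0.
Rounded: (255, 130, 0).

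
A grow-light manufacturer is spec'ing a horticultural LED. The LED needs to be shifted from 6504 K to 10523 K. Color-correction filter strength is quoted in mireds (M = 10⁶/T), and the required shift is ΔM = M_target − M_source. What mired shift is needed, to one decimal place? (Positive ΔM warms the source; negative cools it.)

M_source = 10⁶/6504 = 153.752; M_target = 10⁶/10523 = 95.030.
ΔM = 95.030 − 153.752 = -58.722 → -58.7 mireds, a cooling shift.

-58.7 mireds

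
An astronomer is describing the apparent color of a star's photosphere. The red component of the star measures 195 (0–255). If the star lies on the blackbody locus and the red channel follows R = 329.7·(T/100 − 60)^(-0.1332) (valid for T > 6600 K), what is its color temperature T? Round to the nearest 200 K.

11200 K

(t − 60)^(-0.1332) = 195/329.7 = 0.59145.
t − 60 = 0.59145^(1/-0.1332) = 0.59145^(-7.508) = 51.564, so t = 111.564.
T = 100·t = 11156 K → 11200 K to the nearest 200 K.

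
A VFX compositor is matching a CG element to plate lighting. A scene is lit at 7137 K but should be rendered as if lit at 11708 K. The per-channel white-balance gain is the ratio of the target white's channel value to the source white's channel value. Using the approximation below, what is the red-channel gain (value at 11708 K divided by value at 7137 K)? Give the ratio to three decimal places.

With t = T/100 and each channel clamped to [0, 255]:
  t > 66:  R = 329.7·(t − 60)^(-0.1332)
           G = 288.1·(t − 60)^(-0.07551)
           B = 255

0.807

At 7137 K (t = 71.37):
  R = 329.7·(71.37 − 60)^(-0.1332) = 329.7·11.37^(-0.1332) = 329.7·0.72339 = 238.502.
At 11708 K (t = 117.08):
  R = 329.7·(117.08 − 60)^(-0.1332) = 329.7·57.08^(-0.1332) = 329.7·0.58349 = 192.378.
Gain = 192.378 / 238.502 = 0.8066 → 0.807.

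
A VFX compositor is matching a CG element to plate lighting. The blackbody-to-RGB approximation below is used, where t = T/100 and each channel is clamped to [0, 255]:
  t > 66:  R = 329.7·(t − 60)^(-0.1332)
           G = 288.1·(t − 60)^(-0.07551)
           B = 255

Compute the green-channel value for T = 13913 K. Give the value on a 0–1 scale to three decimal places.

0.812

t = 13913/100 = 139.13; the t > 66 branch applies.
G = 288.1·(139.13 − 60)^(-0.07551) = 288.1·79.13^(-0.07551) = 288.1·0.71888 = 207.109.
On a 0–1 scale: 207.109/255 = 0.8122 → 0.812.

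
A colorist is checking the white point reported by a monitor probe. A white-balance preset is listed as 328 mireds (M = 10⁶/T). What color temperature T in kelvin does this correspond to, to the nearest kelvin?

3049 K

T = 10⁶ / 328 = 3048.78 K → 3049 K.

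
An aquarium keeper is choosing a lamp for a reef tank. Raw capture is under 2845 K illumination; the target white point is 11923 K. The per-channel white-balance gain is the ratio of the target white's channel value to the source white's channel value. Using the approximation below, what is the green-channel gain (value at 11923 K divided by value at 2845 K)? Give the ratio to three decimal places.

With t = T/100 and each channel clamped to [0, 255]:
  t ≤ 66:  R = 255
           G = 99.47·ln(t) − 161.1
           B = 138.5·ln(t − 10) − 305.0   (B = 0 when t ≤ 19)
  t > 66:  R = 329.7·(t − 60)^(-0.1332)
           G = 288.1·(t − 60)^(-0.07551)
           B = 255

At 2845 K (t = 28.45):
  G = 99.47·ln 28.45 − 161.1 = 99.47·3.3481 − 161.1 = 171.940.
At 11923 K (t = 119.23):
  G = 288.1·(119.23 − 60)^(-0.07551) = 288.1·59.23^(-0.07551) = 288.1·0.73478 = 211.689.
Gain = 211.689 / 171.940 = 1.2312 → 1.231.

1.231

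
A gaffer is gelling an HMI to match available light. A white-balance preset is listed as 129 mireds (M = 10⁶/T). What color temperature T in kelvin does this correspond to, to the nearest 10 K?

7750 K

T = 10⁶ / 129 = 7751.94 K → 7750 K.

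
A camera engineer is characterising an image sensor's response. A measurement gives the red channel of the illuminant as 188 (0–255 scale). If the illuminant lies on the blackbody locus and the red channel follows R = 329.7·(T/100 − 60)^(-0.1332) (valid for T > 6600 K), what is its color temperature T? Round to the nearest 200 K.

(t − 60)^(-0.1332) = 188/329.7 = 0.57022.
t − 60 = 0.57022^(1/-0.1332) = 0.57022^(-7.508) = 67.848, so t = 127.848.
T = 100·t = 12785 K → 12800 K to the nearest 200 K.

12800 K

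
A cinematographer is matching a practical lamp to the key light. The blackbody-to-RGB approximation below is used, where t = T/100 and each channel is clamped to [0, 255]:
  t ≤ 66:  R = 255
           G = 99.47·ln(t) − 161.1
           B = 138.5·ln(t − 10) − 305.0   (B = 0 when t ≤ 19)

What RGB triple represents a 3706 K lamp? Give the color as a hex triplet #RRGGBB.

#FFC698

t = 3706/100 = 37.06; the t ≤ 66 branch applies.
R = 255 by definition for t ≤ 66.
G = 99.47·ln 37.06 − 161.1 = 99.47·3.6125 − 161.1 = 198.239.
B = 138.5·ln(37.06 − 10) − 305.0 = 138.5·ln 27.06 − 305.0 = 138.5·3.2981 − 305.0 = 151.781.
Rounded: (255, 198, 152).
In hex: #FFC698.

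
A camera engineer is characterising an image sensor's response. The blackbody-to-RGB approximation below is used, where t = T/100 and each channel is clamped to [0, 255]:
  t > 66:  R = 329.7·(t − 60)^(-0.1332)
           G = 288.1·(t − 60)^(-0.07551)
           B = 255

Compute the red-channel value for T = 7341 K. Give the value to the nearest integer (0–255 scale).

t = 7341/100 = 73.41; the t > 66 branch applies.
R = 329.7·(73.41 − 60)^(-0.1332) = 329.7·13.41^(-0.1332) = 329.7·0.70766 = 233.316.
Rounded: 233.

233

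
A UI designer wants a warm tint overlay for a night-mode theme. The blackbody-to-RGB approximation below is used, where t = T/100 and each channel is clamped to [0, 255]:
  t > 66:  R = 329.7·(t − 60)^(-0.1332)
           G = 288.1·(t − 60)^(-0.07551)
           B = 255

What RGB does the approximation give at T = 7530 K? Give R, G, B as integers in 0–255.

t = 7530/100 = 75.3; the t > 66 branch applies.
R = 329.7·(75.3 − 60)^(-0.1332) = 329.7·15.3^(-0.1332) = 329.7·0.69534 = 229.255.
G = 288.1·(75.3 − 60)^(-0.07551) = 288.1·15.3^(-0.07551) = 288.1·0.81385 = 234.470.
B = 255 by definition for t > 66.
Rounded: (229, 234, 255).

R=229, G=234, B=255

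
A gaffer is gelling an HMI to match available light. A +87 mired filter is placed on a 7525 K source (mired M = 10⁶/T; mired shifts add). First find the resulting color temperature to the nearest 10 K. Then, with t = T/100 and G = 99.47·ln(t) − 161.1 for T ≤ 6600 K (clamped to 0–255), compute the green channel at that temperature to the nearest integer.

M_in = 10⁶/7525 = 132.89; M_out = 132.89 + (+87) = 219.89.
T_out = 10⁶/219.89 = 4547.7 K → 4550 K; t = 45.5.
G = 99.47·ln 45.5 − 161.1 = 99.47·3.8177 − 161.1 = 218.648.
Rounded: 219.

219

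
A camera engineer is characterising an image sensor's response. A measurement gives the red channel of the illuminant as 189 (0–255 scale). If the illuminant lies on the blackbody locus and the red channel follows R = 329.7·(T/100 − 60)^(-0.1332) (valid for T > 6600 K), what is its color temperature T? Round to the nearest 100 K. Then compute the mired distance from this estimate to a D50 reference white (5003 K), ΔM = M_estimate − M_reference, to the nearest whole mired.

-120 mireds

(t − 60)^(-0.1332) = 189/329.7 = 0.57325.
t − 60 = 0.57325^(1/-0.1332) = 0.57325^(-7.508) = 65.199, so t = 125.199.
T = 100·t = 12520 K → 12500 K to the nearest 100 K.
M_estimate = 10⁶/12500 = 80.00; M_reference = 10⁶/5003 = 199.88.
ΔM = 80.00 − 199.88 = -119.88 → -120 mireds.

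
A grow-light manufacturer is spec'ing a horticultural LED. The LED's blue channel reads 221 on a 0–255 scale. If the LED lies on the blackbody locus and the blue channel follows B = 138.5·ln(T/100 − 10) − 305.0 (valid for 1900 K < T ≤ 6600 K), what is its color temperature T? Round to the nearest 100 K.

5500 K

ln(t − 10) = (221 + 305.0) / 138.5 = 3.7978.
t − 10 = e^3.7978 = 44.604, so t = 54.604.
T = 100·t = 5460 K → 5500 K to the nearest 100 K.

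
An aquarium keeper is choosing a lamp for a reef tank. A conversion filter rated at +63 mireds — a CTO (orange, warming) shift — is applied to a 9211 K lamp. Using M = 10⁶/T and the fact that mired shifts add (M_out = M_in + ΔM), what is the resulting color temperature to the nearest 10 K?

M_in = 10⁶/9211 = 108.57 mireds.
M_out = 108.57 + (+63) = 171.57 mireds.
T_out = 10⁶/171.57 = 5828.7 K → 5830 K.

5830 K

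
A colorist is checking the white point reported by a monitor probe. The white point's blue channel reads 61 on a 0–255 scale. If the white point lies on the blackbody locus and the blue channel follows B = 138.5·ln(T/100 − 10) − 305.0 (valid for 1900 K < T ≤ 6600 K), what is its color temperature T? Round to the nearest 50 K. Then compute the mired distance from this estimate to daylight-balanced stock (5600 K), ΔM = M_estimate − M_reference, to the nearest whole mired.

+238 mireds

ln(t − 10) = (61 + 305.0) / 138.5 = 2.6426.
t − 10 = e^2.6426 = 14.050, so t = 24.050.
T = 100·t = 2405 K → 2400 K to the nearest 50 K.
M_estimate = 10⁶/2400 = 416.67; M_reference = 10⁶/5600 = 178.57.
ΔM = 416.67 − 178.57 = 238.10 → +238 mireds.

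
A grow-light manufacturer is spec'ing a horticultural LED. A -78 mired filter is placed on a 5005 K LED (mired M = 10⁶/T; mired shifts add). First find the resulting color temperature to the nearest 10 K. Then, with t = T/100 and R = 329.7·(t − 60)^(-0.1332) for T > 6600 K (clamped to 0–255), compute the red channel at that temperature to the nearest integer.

218

M_in = 10⁶/5005 = 199.80; M_out = 199.80 + (-78) = 121.80.
T_out = 10⁶/121.80 = 8210.2 K → 8210 K; t = 82.1.
R = 329.7·(82.1 − 60)^(-0.1332) = 329.7·22.1^(-0.1332) = 329.7·0.66211 = 218.296.
Rounded: 218.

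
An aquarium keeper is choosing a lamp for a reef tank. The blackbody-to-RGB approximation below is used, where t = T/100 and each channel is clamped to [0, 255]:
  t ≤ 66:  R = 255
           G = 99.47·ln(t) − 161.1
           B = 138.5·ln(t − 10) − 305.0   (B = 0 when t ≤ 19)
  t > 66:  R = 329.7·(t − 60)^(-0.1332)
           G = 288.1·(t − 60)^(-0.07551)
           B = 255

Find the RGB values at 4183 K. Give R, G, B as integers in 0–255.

R=255, G=210, B=174

t = 4183/100 = 41.83; the t ≤ 66 branch applies.
R = 255 by definition for t ≤ 66.
G = 99.47·ln 41.83 − 161.1 = 99.47·3.7336 − 161.1 = 210.283.
B = 138.5·ln(41.83 − 10) − 305.0 = 138.5·ln 31.83 − 305.0 = 138.5·3.4604 − 305.0 = 174.267.
Rounded: (255, 210, 174).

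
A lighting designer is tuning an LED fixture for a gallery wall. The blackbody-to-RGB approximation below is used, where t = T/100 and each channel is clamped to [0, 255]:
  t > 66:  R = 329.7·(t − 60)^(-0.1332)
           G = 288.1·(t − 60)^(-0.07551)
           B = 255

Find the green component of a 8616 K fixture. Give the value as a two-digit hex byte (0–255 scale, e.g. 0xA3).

0xE1

t = 8616/100 = 86.16; the t > 66 branch applies.
G = 288.1·(86.16 − 60)^(-0.07551) = 288.1·26.16^(-0.07551) = 288.1·0.78155 = 225.163.
Rounded: 225; in hex, 0xE1.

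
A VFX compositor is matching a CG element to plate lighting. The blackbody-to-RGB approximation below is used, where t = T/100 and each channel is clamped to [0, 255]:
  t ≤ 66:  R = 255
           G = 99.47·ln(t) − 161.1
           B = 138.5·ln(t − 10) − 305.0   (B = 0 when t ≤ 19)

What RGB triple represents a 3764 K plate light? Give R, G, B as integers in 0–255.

R=255, G=200, B=155

t = 3764/100 = 37.64; the t ≤ 66 branch applies.
R = 255 by definition for t ≤ 66.
G = 99.47·ln 37.64 − 161.1 = 99.47·3.6281 − 161.1 = 199.784.
B = 138.5·ln(37.64 − 10) − 305.0 = 138.5·ln 27.64 − 305.0 = 138.5·3.3193 − 305.0 = 154.718.
Rounded: (255, 200, 155).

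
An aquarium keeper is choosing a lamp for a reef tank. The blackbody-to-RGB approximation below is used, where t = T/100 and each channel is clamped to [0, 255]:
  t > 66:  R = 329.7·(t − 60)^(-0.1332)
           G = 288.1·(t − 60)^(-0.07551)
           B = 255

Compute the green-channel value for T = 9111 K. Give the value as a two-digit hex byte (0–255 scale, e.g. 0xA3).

t = 9111/100 = 91.11; the t > 66 branch applies.
G = 288.1·(91.11 − 60)^(-0.07551) = 288.1·31.11^(-0.07551) = 288.1·0.77138 = 222.236.
Rounded: 222; in hex, 0xDE.

0xDE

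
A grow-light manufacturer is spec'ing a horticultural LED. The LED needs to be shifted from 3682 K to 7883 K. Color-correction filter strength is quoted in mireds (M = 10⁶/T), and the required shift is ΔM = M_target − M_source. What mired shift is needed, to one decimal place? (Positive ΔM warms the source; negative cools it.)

-144.7 mireds

M_source = 10⁶/3682 = 271.592; M_target = 10⁶/7883 = 126.855.
ΔM = 126.855 − 271.592 = -144.736 → -144.7 mireds, a cooling shift.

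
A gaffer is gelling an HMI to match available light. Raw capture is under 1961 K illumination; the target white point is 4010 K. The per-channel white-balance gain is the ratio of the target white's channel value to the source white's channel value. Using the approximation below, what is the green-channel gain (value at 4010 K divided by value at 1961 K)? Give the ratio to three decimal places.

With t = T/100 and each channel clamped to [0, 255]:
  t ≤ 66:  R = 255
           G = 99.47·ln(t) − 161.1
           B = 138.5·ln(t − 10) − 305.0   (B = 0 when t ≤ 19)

At 1961 K (t = 19.61):
  G = 99.47·ln 19.61 − 161.1 = 99.47·2.9760 − 161.1 = 134.927.
At 4010 K (t = 40.1):
  G = 99.47·ln 40.1 − 161.1 = 99.47·3.6914 − 161.1 = 206.081.
Gain = 206.081 / 134.927 = 1.5274 → 1.527.

1.527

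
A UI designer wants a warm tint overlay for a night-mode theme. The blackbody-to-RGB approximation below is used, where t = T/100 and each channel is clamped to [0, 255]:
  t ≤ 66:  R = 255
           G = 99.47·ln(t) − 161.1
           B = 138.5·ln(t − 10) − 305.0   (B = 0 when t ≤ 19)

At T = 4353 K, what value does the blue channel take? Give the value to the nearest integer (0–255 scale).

t = 4353/100 = 43.53; the t ≤ 66 branch applies.
B = 138.5·ln(43.53 − 10) − 305.0 = 138.5·ln 33.53 − 305.0 = 138.5·3.5124 − 305.0 = 181.473.
Rounded: 181.

181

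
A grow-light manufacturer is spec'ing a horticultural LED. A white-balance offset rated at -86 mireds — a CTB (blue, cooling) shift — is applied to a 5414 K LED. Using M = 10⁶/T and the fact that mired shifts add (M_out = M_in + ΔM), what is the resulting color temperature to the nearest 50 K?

10150 K

M_in = 10⁶/5414 = 184.71 mireds.
M_out = 184.71 + (-86) = 98.71 mireds.
T_out = 10⁶/98.71 = 10131.1 K → 10150 K.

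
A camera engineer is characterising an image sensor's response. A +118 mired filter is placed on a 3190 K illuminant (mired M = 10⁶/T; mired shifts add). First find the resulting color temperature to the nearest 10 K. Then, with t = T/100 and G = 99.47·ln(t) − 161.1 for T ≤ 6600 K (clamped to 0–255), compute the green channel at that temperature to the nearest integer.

152

M_in = 10⁶/3190 = 313.48; M_out = 313.48 + (+118) = 431.48.
T_out = 10⁶/431.48 = 2317.6 K → 2320 K; t = 23.2.
G = 99.47·ln 23.2 − 161.1 = 99.47·3.1442 − 161.1 = 151.649.
Rounded: 152.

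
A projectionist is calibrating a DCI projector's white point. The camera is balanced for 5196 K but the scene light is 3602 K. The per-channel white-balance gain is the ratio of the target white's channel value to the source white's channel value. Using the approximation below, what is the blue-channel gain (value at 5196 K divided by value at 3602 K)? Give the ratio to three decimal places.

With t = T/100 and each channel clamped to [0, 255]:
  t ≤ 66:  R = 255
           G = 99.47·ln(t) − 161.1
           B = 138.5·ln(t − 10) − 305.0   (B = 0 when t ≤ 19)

At 3602 K (t = 36.02):
  B = 138.5·ln(36.02 − 10) − 305.0 = 138.5·ln 26.02 − 305.0 = 138.5·3.2589 − 305.0 = 146.353.
At 5196 K (t = 51.96):
  B = 138.5·ln(51.96 − 10) − 305.0 = 138.5·ln 41.96 − 305.0 = 138.5·3.7367 − 305.0 = 212.535.
Gain = 212.535 / 146.353 = 1.4522 → 1.452.

1.452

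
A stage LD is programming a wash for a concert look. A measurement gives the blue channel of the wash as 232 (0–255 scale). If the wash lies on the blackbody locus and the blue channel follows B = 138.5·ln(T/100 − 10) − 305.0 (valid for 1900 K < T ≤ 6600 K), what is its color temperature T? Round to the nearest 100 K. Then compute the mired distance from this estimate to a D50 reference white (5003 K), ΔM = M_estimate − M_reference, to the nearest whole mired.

ln(t − 10) = (232 + 305.0) / 138.5 = 3.8773.
t − 10 = e^3.8773 = 48.292, so t = 58.292.
T = 100·t = 5829 K → 5800 K to the nearest 100 K.
M_estimate = 10⁶/5800 = 172.41; M_reference = 10⁶/5003 = 199.88.
ΔM = 172.41 − 199.88 = -27.47 → -27 mireds.

-27 mireds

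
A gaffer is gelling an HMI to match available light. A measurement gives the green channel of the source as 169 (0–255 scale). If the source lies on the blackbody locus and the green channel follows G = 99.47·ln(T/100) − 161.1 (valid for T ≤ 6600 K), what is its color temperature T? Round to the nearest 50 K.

ln t = (169 + 161.1) / 99.47 = 3.3186.
t = e^3.3186 = 27.621.
T = 100·t = 2762 K → 2750 K to the nearest 50 K.

2750 K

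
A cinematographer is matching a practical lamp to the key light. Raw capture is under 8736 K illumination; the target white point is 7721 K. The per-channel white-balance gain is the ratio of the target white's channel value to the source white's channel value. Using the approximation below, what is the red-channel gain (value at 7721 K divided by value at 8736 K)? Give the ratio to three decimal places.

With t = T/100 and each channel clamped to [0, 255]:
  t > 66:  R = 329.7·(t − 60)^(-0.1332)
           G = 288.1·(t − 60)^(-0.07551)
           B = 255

1.064

At 8736 K (t = 87.36):
  R = 329.7·(87.36 − 60)^(-0.1332) = 329.7·27.36^(-0.1332) = 329.7·0.64354 = 212.175.
At 7721 K (t = 77.21):
  R = 329.7·(77.21 − 60)^(-0.1332) = 329.7·17.21^(-0.1332) = 329.7·0.68453 = 225.690.
Gain = 225.690 / 212.175 = 1.0637 → 1.064.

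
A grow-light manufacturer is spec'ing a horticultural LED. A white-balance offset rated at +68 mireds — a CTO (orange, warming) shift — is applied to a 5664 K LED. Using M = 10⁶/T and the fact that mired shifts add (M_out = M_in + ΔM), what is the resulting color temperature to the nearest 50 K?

M_in = 10⁶/5664 = 176.55 mireds.
M_out = 176.55 + (+68) = 244.55 mireds.
T_out = 10⁶/244.55 = 4089.1 K → 4100 K.

4100 K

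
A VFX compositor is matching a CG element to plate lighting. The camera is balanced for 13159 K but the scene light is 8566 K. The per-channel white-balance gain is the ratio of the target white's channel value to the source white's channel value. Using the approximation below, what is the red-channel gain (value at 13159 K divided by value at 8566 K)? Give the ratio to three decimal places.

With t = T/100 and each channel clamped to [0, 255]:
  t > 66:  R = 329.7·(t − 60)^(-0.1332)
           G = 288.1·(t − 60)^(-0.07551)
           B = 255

At 8566 K (t = 85.66):
  R = 329.7·(85.66 − 60)^(-0.1332) = 329.7·25.66^(-0.1332) = 329.7·0.64906 = 213.996.
At 13159 K (t = 131.59):
  R = 329.7·(131.59 − 60)^(-0.1332) = 329.7·71.59^(-0.1332) = 329.7·0.56615 = 186.661.
Gain = 186.661 / 213.996 = 0.8723 → 0.872.

0.872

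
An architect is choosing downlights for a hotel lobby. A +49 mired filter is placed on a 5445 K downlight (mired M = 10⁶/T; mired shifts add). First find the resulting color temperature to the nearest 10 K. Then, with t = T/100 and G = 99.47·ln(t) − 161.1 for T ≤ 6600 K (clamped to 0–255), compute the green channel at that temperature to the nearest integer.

M_in = 10⁶/5445 = 183.65; M_out = 183.65 + (+49) = 232.65.
T_out = 10⁶/232.65 = 4298.2 K → 4300 K; t = 43.
G = 99.47·ln 43 − 161.1 = 99.47·3.7612 − 161.1 = 213.027.
Rounded: 213.

213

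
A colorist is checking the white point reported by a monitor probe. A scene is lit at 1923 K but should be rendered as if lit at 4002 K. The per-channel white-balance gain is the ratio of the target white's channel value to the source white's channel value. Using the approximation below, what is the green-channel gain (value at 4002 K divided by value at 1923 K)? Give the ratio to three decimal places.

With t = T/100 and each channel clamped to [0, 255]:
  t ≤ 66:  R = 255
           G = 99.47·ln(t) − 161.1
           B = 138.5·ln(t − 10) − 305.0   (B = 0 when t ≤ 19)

At 1923 K (t = 19.23):
  G = 99.47·ln 19.23 − 161.1 = 99.47·2.9565 − 161.1 = 132.980.
At 4002 K (t = 40.02):
  G = 99.47·ln 40.02 − 161.1 = 99.47·3.6894 − 161.1 = 205.883.
Gain = 205.883 / 132.980 = 1.5482 → 1.548.

1.548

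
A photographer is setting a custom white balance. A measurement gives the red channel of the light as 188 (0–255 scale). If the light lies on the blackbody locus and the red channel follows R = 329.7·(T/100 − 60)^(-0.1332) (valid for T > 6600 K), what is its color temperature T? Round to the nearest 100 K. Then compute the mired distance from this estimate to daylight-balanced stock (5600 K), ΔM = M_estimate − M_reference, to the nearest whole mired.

-100 mireds

(t − 60)^(-0.1332) = 188/329.7 = 0.57022.
t − 60 = 0.57022^(1/-0.1332) = 0.57022^(-7.508) = 67.848, so t = 127.848.
T = 100·t = 12785 K → 12800 K to the nearest 100 K.
M_estimate = 10⁶/12800 = 78.12; M_reference = 10⁶/5600 = 178.57.
ΔM = 78.12 − 178.57 = -100.45 → -100 mireds.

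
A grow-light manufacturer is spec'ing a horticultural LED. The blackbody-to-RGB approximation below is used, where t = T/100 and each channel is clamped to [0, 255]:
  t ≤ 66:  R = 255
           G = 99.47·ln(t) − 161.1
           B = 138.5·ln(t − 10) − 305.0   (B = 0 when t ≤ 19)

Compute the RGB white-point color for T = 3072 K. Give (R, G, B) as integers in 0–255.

(255, 180, 115)

t = 3072/100 = 30.72; the t ≤ 66 branch applies.
R = 255 by definition for t ≤ 66.
G = 99.47·ln 30.72 − 161.1 = 99.47·3.4249 − 161.1 = 179.576.
B = 138.5·ln(30.72 − 10) − 305.0 = 138.5·ln 20.72 − 305.0 = 138.5·3.0311 − 305.0 = 114.807.
Rounded: (255, 180, 115).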